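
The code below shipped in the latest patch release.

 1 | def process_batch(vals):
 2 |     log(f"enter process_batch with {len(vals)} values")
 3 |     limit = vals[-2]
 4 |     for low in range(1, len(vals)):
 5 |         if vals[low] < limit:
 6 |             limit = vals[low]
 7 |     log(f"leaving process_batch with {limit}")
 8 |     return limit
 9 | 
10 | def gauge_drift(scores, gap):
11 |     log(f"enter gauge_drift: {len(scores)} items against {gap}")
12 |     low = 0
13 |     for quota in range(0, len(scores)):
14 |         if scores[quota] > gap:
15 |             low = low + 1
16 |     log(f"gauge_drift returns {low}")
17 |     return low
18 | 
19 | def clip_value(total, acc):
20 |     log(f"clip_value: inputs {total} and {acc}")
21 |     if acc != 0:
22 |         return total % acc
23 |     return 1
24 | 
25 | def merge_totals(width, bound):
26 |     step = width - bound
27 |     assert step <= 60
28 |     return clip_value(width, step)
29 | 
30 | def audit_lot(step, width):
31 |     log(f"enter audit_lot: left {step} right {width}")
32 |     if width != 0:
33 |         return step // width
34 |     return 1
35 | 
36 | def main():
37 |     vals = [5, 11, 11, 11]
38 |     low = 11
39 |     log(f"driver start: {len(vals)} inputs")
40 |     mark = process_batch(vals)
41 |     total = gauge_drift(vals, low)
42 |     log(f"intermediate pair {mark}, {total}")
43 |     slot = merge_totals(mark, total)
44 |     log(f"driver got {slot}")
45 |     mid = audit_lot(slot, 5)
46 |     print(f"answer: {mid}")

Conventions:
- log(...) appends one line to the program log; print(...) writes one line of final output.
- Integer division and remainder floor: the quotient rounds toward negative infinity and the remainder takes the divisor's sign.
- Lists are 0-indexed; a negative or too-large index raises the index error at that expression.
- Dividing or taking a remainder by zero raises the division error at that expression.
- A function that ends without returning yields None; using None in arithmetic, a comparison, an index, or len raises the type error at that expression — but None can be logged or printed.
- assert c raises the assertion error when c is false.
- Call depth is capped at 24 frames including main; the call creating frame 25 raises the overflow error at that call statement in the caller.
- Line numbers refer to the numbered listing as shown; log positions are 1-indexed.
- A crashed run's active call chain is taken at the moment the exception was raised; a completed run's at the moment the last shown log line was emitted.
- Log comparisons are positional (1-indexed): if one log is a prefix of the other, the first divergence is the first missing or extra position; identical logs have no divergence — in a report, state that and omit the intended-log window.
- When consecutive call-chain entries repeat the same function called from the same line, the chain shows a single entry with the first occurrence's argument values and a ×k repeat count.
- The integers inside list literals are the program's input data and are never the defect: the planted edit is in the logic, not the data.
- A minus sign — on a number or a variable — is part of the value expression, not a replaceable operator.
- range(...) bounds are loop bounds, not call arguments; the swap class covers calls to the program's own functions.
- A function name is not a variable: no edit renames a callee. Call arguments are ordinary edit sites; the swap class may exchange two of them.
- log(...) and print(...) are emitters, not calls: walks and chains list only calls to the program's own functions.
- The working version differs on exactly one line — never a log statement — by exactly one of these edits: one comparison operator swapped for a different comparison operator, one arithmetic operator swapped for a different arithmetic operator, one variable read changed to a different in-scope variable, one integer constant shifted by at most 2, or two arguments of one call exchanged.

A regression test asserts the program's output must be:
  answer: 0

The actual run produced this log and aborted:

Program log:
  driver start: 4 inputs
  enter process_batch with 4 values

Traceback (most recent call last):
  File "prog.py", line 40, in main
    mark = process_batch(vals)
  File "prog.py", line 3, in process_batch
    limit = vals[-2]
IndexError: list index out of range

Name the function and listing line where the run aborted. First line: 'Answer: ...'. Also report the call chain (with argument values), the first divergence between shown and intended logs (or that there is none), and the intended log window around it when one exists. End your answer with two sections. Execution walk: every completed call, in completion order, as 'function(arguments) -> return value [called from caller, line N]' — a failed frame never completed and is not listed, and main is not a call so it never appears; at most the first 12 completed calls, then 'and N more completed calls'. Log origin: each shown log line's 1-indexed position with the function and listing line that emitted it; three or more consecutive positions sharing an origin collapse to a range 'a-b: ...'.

Answer: the error was raised in process_batch, line 3.
The tell: Only 2 log lines were emitted before the run died; the intended continuation was 'leaving process_batch with 5'.
Call chain: main -> process_batch([5, 11, 11, 11]) (called at line 40).
First divergence: position 3; the shown log stops at 2 lines while the working version next logs 'leaving process_batch with 5'.
Intended log window:
  1: driver start: 4 inputs
  2: enter process_batch with 4 values
  3: leaving process_batch with 5
  4: enter gauge_drift: 4 items against 11
Execution walk:
  (no call completed)
Origin of each log line:
  1: emitted by main (line 39)
  2: emitted by process_batch (line 2)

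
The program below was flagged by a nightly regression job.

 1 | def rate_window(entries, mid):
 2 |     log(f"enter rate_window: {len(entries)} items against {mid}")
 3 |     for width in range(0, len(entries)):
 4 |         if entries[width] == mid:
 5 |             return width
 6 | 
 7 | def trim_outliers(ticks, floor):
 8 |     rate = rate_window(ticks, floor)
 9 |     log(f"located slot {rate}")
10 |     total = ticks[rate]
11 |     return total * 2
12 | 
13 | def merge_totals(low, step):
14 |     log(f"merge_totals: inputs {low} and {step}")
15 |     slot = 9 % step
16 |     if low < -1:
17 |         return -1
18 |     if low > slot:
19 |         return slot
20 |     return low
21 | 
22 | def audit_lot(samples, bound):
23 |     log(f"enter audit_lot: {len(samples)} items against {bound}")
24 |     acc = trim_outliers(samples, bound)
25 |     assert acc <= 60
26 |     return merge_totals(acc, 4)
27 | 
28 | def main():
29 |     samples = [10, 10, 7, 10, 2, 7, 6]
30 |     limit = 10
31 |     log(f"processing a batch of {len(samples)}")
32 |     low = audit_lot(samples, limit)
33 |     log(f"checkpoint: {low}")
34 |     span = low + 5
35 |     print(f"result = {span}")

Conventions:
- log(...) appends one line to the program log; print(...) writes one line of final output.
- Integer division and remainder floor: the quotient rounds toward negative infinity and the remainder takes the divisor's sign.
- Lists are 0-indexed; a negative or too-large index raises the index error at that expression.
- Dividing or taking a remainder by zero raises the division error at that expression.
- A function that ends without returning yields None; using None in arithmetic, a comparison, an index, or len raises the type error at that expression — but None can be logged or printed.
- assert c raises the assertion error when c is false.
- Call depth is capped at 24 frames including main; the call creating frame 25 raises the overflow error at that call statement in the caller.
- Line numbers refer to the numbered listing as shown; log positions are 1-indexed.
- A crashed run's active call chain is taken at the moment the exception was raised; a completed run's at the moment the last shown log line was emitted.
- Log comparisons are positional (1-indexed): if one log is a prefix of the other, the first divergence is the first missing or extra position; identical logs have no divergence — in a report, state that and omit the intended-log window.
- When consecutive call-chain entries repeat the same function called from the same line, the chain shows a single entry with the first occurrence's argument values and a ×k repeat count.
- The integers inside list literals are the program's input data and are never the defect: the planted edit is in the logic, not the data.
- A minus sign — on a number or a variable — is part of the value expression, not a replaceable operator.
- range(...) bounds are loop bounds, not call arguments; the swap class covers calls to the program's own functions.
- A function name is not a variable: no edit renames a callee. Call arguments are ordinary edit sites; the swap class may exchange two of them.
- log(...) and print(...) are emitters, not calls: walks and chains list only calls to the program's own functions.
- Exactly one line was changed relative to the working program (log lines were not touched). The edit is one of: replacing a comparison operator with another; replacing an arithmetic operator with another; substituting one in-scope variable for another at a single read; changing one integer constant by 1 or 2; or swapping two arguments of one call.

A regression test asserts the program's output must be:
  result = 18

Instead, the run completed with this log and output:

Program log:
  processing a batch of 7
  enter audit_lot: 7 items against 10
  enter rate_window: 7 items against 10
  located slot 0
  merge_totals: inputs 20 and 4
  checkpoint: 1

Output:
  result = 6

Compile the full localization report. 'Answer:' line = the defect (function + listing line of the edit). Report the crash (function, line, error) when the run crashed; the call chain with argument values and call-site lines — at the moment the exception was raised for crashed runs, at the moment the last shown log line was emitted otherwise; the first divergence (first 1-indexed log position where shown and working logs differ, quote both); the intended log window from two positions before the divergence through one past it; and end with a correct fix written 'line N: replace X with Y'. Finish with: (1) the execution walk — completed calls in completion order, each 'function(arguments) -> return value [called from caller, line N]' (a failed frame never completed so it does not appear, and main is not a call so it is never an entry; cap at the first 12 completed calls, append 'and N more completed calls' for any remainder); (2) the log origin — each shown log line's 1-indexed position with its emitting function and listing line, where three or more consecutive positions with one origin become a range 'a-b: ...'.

Answer: the defect is in merge_totals at line 15.
The tell: The log first diverges at position 6: the faulty run prints 'checkpoint: 1' where the working version prints 'checkpoint: 13'.
Call chain: main.
First divergence: at position 6 the run shows 'checkpoint: 1' where the working version logs 'checkpoint: 13'.
Intended log window:
  4: located slot 0
  5: merge_totals: inputs 20 and 4
  6: checkpoint: 13
Execution walk:
  rate_window([10, 10, 7, 10, 2, 7, 6], 10) -> 0  [called from trim_outliers, line 8]
  trim_outliers([10, 10, 7, 10, 2, 7, 6], 10) -> 20  [called from audit_lot, line 24]
  merge_totals(20, 4) -> 1  [called from audit_lot, line 26]
  audit_lot([10, 10, 7, 10, 2, 7, 6], 10) -> 1  [called from main, line 32]
Origin of each log line:
  1: emitted by main (line 31)
  2: emitted by audit_lot (line 23)
  3: emitted by rate_window (line 2)
  4: emitted by trim_outliers (line 9)
  5: emitted by merge_totals (line 14)
  6: emitted by main (line 33)
A correct fix: line 15: replace `%` with `+`.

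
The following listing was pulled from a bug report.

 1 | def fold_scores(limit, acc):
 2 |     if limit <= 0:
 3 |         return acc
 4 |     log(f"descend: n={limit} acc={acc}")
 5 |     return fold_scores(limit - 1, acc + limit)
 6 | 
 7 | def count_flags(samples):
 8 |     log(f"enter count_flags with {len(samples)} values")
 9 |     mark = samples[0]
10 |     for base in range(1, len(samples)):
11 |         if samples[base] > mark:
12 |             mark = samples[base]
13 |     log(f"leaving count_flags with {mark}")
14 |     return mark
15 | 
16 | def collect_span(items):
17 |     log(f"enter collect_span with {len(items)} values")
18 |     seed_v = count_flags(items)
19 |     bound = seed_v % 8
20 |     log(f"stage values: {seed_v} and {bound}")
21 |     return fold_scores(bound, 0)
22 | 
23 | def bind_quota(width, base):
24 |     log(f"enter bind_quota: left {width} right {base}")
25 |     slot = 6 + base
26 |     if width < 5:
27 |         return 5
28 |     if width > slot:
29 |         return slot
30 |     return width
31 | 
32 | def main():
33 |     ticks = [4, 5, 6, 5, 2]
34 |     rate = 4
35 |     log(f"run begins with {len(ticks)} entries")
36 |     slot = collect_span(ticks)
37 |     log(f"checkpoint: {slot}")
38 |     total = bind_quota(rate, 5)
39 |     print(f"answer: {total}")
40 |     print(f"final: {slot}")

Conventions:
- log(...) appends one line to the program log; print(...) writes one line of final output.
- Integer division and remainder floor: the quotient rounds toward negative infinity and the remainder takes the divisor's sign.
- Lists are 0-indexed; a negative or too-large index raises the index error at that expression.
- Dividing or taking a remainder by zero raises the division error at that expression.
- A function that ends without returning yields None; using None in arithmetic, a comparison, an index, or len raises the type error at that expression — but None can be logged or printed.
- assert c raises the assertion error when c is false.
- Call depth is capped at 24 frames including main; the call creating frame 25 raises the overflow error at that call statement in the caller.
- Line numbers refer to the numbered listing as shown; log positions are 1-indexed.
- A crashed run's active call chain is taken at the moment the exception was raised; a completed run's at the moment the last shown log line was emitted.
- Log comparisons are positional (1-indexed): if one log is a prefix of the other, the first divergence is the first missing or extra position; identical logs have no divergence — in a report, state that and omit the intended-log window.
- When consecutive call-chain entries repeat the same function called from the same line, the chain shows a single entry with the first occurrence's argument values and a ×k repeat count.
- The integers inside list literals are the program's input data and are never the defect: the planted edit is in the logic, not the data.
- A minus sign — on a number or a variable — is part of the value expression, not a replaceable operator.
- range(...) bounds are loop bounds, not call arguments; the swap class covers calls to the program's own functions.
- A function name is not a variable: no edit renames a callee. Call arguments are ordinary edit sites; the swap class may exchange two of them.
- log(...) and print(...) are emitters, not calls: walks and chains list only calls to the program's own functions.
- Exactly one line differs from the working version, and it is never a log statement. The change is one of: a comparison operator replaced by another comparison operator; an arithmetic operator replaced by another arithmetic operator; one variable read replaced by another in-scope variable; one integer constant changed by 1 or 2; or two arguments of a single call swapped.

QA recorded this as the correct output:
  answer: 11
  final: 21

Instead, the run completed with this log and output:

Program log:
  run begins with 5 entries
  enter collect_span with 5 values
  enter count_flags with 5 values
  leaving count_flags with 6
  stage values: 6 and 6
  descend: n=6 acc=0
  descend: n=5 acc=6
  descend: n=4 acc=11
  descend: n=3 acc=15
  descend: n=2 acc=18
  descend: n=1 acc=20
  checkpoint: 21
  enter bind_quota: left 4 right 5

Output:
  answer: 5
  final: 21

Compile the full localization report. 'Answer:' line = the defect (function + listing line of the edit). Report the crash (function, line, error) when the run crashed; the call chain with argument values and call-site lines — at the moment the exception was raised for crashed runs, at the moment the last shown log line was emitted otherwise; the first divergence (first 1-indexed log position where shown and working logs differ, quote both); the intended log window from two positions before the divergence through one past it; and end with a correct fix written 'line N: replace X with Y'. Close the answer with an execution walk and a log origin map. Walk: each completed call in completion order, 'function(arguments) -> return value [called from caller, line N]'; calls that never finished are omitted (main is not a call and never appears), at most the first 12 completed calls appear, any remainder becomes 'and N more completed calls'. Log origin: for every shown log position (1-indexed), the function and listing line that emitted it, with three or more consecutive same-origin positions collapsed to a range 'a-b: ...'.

Answer: the defect is in main at line 38.
The tell: Everything matches until log position 13, which reads 'enter bind_quota: left 4 right 5' in place of 'enter bind_quota: left 21 right 5'.
Call chain: main -> bind_quota(4, 5) (called at line 38).
First divergence: position 13; shown 'enter bind_quota: left 4 right 5' vs intended 'enter bind_quota: left 21 right 5'.
Intended log window:
  11: descend: n=1 acc=20
  12: checkpoint: 21
  13: enter bind_quota: left 21 right 5
Execution walk:
  count_flags([4, 5, 6, 5, 2]) -> 6  [called from collect_span, line 18]
  fold_scores(0, 21) -> 21  [called from fold_scores, line 5]
  fold_scores(1, 20) -> 21  [called from fold_scores, line 5]
  fold_scores(2, 18) -> 21  [called from fold_scores, line 5]
  fold_scores(3, 15) -> 21  [called from fold_scores, line 5]
  fold_scores(4, 11) -> 21  [called from fold_scores, line 5]
  fold_scores(5, 6) -> 21  [called from fold_scores, line 5]
  fold_scores(6, 0) -> 21  [called from collect_span, line 21]
  collect_span([4, 5, 6, 5, 2]) -> 21  [called from main, line 36]
  bind_quota(4, 5) -> 5  [called from main, line 38]
Log line origins:
  1: logged in main at line 35
  2: logged in collect_span at line 17
  3: logged in count_flags at line 8
  4: logged in count_flags at line 13
  5: logged in collect_span at line 20
  6-11: logged in fold_scores at line 4
  12: logged in main at line 37
  13: logged in bind_quota at line 24
A correct fix: line 38: replace `rate` with `slot`.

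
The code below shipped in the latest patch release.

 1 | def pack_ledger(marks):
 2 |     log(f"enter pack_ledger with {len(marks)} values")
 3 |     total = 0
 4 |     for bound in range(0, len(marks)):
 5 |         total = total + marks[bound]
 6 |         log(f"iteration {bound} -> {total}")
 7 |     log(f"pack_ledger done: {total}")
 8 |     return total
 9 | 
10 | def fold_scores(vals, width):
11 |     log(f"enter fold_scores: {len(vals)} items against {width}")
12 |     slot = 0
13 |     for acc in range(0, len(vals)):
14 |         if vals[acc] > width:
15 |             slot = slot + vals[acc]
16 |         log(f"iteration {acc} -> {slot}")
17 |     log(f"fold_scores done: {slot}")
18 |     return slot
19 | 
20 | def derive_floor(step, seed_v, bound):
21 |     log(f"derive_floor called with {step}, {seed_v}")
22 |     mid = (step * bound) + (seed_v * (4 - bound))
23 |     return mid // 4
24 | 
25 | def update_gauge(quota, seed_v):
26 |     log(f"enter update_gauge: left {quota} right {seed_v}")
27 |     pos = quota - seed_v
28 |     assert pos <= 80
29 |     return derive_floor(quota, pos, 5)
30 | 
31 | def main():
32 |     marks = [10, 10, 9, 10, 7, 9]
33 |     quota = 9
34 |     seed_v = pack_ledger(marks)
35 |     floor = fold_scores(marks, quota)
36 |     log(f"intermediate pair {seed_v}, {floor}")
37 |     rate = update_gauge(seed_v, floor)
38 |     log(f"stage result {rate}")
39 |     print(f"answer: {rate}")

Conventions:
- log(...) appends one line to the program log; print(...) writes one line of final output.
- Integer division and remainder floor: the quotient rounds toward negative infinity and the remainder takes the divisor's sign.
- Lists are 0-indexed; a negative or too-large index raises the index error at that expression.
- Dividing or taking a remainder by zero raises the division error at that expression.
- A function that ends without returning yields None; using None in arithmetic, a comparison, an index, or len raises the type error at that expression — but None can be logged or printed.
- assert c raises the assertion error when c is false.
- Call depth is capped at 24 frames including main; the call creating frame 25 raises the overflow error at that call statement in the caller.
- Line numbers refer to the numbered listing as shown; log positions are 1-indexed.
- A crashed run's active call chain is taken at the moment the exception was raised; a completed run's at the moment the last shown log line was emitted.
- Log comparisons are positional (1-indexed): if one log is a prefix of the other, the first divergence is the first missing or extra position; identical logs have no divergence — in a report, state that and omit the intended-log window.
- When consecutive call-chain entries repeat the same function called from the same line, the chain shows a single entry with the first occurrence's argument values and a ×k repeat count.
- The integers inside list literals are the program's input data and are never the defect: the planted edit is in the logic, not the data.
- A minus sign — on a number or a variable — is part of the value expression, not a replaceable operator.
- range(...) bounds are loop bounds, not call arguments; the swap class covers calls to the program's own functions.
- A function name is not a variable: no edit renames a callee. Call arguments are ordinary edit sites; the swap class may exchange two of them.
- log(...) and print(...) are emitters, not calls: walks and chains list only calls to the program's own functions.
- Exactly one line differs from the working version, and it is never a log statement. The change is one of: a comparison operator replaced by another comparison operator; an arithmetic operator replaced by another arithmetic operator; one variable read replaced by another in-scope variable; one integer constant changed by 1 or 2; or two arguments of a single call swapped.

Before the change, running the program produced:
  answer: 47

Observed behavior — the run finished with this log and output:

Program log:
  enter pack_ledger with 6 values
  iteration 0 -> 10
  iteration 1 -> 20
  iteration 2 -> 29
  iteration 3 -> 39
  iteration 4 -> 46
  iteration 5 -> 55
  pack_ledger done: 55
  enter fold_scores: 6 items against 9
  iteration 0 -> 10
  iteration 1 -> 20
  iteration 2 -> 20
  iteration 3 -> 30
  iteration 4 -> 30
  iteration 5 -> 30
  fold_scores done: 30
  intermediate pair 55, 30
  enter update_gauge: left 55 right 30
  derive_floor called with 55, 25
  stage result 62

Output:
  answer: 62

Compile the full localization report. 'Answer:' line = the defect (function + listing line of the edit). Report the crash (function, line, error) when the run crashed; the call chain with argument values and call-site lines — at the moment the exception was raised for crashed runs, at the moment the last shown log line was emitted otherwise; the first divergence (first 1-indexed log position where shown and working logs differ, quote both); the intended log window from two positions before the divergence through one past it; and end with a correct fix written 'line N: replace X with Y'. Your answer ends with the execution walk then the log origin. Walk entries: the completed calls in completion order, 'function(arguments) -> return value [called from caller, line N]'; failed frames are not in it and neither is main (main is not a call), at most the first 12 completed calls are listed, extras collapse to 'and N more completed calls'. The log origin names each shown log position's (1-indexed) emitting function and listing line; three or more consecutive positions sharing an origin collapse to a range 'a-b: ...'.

Answer: the defect is in update_gauge at line 29.
The tell: The earliest visible damage is log position 20 — 'stage result 62' rather than the intended 'stage result 47'.
Call chain: main.
First divergence: position 20 — shown 'stage result 62', intended 'stage result 47'.
Intended log window:
  18: enter update_gauge: left 55 right 30
  19: derive_floor called with 55, 25
  20: stage result 47
Execution walk:
  pack_ledger([10, 10, 9, 10, 7, 9]) -> 55  [called from main, line 34]
  fold_scores([10, 10, 9, 10, 7, 9], 9) -> 30  [called from main, line 35]
  derive_floor(55, 25, 5) -> 62  [called from update_gauge, line 29]
  update_gauge(55, 30) -> 62  [called from main, line 37]
Log origins:
  1: from pack_ledger, line 2
  2-7: from pack_ledger, line 6
  8: from pack_ledger, line 7
  9: from fold_scores, line 11
  10-15: from fold_scores, line 16
  16: from fold_scores, line 17
  17: from main, line 36
  18: from update_gauge, line 26
  19: from derive_floor, line 21
  20: from main, line 38
A correct fix: line 29: replace `5` with `3`.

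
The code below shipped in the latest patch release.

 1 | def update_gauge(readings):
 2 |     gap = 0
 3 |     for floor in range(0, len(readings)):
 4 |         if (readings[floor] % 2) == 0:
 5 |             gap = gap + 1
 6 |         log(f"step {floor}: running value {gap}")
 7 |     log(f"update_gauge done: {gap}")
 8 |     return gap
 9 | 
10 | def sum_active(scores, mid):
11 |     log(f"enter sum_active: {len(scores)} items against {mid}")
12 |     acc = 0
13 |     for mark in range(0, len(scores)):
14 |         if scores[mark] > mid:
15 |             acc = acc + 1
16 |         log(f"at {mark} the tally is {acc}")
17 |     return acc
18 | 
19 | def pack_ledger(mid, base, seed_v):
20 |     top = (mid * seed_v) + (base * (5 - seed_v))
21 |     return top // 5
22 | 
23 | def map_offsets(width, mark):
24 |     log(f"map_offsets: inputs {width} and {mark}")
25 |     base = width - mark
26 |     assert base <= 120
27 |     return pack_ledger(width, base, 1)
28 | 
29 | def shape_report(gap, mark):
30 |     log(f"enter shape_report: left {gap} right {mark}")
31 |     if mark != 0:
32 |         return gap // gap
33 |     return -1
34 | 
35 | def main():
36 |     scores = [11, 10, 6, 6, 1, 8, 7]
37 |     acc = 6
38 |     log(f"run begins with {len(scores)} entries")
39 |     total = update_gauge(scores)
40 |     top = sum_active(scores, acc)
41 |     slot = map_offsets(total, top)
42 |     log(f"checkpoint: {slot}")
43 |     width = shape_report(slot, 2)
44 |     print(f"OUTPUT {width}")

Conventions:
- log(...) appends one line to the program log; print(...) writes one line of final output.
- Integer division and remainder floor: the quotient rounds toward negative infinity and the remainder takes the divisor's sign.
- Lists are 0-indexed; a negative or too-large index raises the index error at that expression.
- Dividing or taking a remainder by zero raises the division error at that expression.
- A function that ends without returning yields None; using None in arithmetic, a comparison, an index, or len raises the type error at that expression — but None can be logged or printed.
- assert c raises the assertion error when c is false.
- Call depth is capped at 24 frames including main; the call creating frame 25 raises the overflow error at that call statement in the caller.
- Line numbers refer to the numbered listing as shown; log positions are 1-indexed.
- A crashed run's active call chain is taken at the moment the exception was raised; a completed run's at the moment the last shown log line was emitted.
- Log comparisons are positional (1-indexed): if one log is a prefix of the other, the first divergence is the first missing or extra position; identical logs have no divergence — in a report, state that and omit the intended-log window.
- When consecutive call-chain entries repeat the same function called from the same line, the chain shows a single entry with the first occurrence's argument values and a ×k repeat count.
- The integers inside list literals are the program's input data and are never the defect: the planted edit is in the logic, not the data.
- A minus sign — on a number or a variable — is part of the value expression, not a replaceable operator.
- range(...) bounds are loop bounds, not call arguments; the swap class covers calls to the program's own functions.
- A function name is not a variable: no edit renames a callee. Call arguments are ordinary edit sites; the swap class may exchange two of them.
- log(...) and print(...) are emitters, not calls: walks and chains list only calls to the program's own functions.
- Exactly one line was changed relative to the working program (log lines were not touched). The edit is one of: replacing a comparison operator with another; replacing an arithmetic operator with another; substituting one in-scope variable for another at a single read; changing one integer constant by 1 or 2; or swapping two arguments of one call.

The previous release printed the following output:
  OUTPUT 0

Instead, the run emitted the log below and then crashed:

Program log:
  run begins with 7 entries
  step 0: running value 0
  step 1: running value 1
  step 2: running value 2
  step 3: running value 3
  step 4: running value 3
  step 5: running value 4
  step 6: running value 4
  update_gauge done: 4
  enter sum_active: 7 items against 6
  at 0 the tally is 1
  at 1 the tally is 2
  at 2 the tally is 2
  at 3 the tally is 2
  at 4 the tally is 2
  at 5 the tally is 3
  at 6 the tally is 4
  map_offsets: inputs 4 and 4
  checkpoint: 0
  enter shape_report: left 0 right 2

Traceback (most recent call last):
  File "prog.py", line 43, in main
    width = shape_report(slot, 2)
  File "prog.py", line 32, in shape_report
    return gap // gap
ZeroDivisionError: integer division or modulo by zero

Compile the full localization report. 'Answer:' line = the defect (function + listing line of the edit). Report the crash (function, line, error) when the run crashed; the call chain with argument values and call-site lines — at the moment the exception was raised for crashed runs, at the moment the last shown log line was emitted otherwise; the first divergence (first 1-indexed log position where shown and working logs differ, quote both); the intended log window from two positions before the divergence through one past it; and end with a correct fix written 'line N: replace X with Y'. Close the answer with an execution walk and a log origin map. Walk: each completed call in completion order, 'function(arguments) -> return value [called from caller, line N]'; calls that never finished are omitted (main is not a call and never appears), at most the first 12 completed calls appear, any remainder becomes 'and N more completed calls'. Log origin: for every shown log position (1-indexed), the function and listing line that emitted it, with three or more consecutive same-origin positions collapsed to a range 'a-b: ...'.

Answer: the defect is in shape_report at line 32.
The tell: Every log line matches the working run — the failure is the only observable divergence.
Crash: shape_report, line 32, ZeroDivisionError.
Call chain: main -> shape_report(0, 2) (called at line 43).
First divergence: none; the two logs match at every position.
Execution walk:
  update_gauge([11, 10, 6, 6, 1, 8, 7]) -> 4  [called from main, line 39]
  sum_active([11, 10, 6, 6, 1, 8, 7], 6) -> 4  [called from main, line 40]
  pack_ledger(4, 0, 1) -> 0  [called from map_offsets, line 27]
  map_offsets(4, 4) -> 0  [called from main, line 41]
Log line origins:
  1: emitted by main (line 38)
  2-8: emitted by update_gauge (line 6)
  9: emitted by update_gauge (line 7)
  10: emitted by sum_active (line 11)
  11-17: emitted by sum_active (line 16)
  18: emitted by map_offsets (line 24)
  19: emitted by main (line 42)
  20: emitted by shape_report (line 30)
A correct fix: line 32: replace `gap // gap` with `gap // mark`.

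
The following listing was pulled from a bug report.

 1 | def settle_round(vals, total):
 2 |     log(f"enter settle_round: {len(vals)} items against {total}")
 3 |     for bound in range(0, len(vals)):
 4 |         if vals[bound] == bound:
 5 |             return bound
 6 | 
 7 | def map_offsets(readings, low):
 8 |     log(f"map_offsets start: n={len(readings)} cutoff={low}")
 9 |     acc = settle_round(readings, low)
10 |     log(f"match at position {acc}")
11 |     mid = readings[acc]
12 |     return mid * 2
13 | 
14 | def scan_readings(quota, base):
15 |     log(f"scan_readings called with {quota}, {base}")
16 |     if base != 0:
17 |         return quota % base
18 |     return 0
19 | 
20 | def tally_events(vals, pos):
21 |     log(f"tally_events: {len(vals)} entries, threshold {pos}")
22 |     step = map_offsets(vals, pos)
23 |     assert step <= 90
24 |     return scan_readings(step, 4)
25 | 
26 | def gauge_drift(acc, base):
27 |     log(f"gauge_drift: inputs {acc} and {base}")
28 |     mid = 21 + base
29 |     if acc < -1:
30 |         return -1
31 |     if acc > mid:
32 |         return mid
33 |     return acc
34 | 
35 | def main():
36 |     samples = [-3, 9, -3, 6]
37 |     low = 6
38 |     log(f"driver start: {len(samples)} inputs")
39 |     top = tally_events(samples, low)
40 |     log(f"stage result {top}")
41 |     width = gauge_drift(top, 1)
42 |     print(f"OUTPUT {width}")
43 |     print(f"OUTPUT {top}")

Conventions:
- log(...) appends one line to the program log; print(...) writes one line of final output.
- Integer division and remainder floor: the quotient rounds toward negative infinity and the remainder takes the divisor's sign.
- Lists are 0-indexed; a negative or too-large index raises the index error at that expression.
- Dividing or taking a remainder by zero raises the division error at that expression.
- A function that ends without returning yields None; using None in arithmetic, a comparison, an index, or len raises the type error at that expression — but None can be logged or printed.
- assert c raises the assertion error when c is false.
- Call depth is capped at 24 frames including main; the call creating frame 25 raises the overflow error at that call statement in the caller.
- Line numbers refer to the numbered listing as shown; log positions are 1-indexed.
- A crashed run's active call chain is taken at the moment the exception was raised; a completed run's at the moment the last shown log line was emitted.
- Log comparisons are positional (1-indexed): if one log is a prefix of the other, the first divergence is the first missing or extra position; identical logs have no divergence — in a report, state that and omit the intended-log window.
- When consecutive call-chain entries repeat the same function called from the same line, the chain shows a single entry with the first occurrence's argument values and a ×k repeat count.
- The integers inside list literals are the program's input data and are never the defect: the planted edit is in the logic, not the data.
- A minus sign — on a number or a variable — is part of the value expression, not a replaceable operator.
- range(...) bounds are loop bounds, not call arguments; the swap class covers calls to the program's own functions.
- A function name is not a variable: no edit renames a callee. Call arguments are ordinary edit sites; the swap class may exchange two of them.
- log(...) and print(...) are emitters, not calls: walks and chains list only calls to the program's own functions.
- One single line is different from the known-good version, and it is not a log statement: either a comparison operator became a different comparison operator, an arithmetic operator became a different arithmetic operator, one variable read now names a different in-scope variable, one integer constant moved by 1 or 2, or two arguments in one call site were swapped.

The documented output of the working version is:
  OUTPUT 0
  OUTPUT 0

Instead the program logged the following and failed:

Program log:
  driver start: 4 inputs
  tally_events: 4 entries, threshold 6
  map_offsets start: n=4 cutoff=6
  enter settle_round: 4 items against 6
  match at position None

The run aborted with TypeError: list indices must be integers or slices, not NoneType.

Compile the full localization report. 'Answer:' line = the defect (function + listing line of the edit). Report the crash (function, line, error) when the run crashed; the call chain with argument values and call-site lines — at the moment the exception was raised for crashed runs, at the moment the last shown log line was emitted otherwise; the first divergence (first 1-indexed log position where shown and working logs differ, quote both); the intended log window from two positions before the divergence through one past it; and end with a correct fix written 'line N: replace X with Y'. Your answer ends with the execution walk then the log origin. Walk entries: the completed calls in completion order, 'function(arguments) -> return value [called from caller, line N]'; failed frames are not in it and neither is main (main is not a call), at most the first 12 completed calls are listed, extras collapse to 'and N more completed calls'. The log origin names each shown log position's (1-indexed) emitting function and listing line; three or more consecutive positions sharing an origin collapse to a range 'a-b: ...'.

Answer: the defect is in settle_round at line 4.
Core observation: Position 5 is the first bad log line: 'match at position None' should read 'match at position 3'.
Crash: map_offsets, line 11, TypeError.
Call chain: main -> tally_events([-3, 9, -3, 6], 6) (called at line 39) -> map_offsets([-3, 9, -3, 6], 6) (called at line 22).
First divergence: position 5 — the shown line 'match at position None' should read 'match at position 3'.
Intended log window:
  3: map_offsets start: n=4 cutoff=6
  4: enter settle_round: 4 items against 6
  5: match at position 3
  6: scan_readings called with 12, 4
Execution walk:
  settle_round([-3, 9, -3, 6], 6) -> None  [called from map_offsets, line 9]
Log line origins:
  1: logged in main at line 38
  2: logged in tally_events at line 21
  3: logged in map_offsets at line 8
  4: logged in settle_round at line 2
  5: logged in map_offsets at line 10
A correct fix: line 4: replace `vals[bound] == bound` with `vals[bound] == total`.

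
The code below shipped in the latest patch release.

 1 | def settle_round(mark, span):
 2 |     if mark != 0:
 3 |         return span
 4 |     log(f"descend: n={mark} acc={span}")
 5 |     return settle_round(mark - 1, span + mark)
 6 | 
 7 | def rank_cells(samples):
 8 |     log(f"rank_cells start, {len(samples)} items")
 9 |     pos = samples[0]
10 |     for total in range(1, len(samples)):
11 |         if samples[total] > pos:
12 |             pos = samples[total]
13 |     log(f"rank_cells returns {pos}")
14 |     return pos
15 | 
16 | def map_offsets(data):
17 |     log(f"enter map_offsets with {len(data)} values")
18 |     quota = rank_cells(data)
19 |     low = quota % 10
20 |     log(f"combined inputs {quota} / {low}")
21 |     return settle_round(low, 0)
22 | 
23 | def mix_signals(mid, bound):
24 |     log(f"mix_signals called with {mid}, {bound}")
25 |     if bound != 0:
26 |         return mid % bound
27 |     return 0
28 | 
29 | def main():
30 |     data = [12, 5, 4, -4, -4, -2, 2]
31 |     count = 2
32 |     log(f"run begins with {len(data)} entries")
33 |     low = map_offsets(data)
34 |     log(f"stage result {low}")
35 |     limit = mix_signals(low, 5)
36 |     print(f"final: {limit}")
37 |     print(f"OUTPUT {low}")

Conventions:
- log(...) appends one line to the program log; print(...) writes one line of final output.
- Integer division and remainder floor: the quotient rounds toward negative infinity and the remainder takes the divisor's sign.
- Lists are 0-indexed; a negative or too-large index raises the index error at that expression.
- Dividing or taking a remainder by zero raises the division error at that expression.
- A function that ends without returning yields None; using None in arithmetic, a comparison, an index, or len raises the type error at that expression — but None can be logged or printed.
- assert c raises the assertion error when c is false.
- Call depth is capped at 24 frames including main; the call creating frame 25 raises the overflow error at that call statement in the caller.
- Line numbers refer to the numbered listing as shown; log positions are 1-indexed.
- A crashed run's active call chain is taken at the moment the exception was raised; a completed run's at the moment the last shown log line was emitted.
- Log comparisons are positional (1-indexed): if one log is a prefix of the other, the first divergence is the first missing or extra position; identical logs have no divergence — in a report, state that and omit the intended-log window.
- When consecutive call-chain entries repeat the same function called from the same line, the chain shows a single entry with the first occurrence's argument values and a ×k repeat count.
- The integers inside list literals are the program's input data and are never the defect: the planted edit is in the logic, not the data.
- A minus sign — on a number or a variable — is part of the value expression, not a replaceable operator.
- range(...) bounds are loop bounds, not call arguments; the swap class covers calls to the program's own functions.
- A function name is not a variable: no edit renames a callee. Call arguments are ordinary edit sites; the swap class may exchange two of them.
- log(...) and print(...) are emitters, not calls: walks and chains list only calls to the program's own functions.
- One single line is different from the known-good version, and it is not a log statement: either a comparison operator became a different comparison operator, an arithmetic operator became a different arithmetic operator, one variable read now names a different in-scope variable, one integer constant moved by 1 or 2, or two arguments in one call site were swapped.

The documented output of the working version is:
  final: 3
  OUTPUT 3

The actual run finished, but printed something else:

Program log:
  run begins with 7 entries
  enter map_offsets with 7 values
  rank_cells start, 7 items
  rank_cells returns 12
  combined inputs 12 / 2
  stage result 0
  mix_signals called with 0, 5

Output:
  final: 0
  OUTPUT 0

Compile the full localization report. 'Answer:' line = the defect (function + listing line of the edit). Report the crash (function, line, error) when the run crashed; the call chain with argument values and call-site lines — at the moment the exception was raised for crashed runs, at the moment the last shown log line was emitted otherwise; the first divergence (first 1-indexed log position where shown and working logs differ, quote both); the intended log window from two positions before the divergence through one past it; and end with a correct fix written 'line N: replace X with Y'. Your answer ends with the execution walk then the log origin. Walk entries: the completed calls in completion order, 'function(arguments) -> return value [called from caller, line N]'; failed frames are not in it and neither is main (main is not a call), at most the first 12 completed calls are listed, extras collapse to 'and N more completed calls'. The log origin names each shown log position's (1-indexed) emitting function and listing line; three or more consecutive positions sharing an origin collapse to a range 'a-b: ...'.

Answer: the defect is in settle_round at line 2.
Core observation: Position 6 is the first bad log line: 'stage result 0' should read 'descend: n=2 acc=0'.
Call chain: main -> mix_signals(0, 5) (called at line 35).
First divergence: at position 6 the run shows 'stage result 0' where the working version logs 'descend: n=2 acc=0'.
Intended log window:
  4: rank_cells returns 12
  5: combined inputs 12 / 2
  6: descend: n=2 acc=0
  7: descend: n=1 acc=2
Execution walk:
  rank_cells([12, 5, 4, -4, -4, -2, 2]) -> 12  [called from map_offsets, line 18]
  settle_round(2, 0) -> 0  [called from map_offsets, line 21]
  map_offsets([12, 5, 4, -4, -4, -2, 2]) -> 0  [called from main, line 33]
  mix_signals(0, 5) -> 0  [called from main, line 35]
Origin of each log line:
  1: from main, line 32
  2: from map_offsets, line 17
  3: from rank_cells, line 8
  4: from rank_cells, line 13
  5: from map_offsets, line 20
  6: from main, line 34
  7: from mix_signals, line 24
A correct fix: line 2: replace `!=` with `<=`.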